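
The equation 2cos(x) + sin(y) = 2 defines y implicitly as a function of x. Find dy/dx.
Apply d/dx to both sides, remembering that y depends on x. Each occurrence of y therefore brings in a y' = dy/dx via the chain rule.

With F(x, y) equal to the left-hand side minus the right, differentiate F term by term:
  d/dx[sin(y)] = y'·cos(y)
  d/dx[2cos(x)] = -2sin(x)
  d/dx[-2] = 0
Adding these up, d/dx[F] = 0 becomes
  (-2sin(x)) + (cos(y))·y' = 0,
so isolating y',
  dy/dx = -(-2sin(x))/(cos(y)) = 2sin(x)/cos(y)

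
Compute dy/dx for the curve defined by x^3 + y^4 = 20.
Take d/dx of both sides. Since y is implicitly a function of x, the chain rule attaches a y' = dy/dx factor whenever we differentiate through y.

Set F(x, y) = (left side) − (right side), so the curve is F = 0. Differentiating each term of F:
  d/dx[x^3] = 3x^2
  d/dx[y^4] = 4y^3·y'
  d/dx[-20] = 0

Collecting, the y'-free part is the partial derivative in x and the y' coefficient is the partial derivative in y:
  ∂F/∂x = 3x^2
  ∂F/∂y = 4y^3

so d/dx[F(x, y(x))] = ∂F/∂x + (∂F/∂y)·y' = 0. Rearranging,
  dy/dx = -(∂F/∂x)/(∂F/∂y) = -(3x^2)/(4y^3) = -3x^2/(4y^3)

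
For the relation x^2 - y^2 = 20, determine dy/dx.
Differentiate the relation implicitly: treat y = y(x) and apply the chain rule, so every y-derivative picks up a y' = dy/dx factor.

With everything moved to the left-hand side, differentiate term by term:
  d/dx[x^2] = 2x
  d/dx[-y^2] = -2y·y'
  d/dx[-20] = 0

Separating the contributions that come from x directly and those that come through y:
  without y':      2x
  multiplying y':  -2y

so (2x) + (-2y)·y' = 0, and therefore
  dy/dx = -(2x)/(-2y) = x/y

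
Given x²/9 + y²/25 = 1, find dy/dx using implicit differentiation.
Take d/dx of both sides. Since y is implicitly a function of x, the chain rule attaches a y' = dy/dx factor whenever we differentiate through y.

Set F(x, y) = (left side) − (right side), so the curve is F = 0. Differentiating each term of F:
  d/dx[x^2/9] = 2x/9
  d/dx[y^2/25] = 2y·y'/25
  d/dx[-1] = 0

Collecting, the y'-free part is the partial derivative in x and the y' coefficient is the partial derivative in y:
  ∂F/∂x = 2x/9
  ∂F/∂y = 2y/25

so d/dx[F(x, y(x))] = ∂F/∂x + (∂F/∂y)·y' = 0. Rearranging,
  dy/dx = -(∂F/∂x)/(∂F/∂y) = -(2x/9)/(2y/25) = -25x/(9y)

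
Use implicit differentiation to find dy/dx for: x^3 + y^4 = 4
Apply d/dx to both sides, remembering that y depends on x. Each occurrence of y therefore brings in a y' = dy/dx via the chain rule.

With F(x, y) equal to the left-hand side minus the right, differentiate F term by term:
  d/dx[x^3] = 3x^2
  d/dx[y^4] = 4y^3·y'
  d/dx[-4] = 0
Adding these up, d/dx[F] = 0 becomes
  (3x^2) + (4y^3)·y' = 0,
so isolating y',
  dy/dx = -(3x^2)/(4y^3) = -3x^2/(4y^3)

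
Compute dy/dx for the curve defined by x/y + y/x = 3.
Take d/dx of both sides. Since y is implicitly a function of x, the chain rule attaches a y' = dy/dx factor whenever we differentiate through y.

Set F(x, y) = (left side) − (right side), so the curve is F = 0. Differentiating each term of F:
  d/dx[x/y] = -x·y'/y^2 + 1/y
  d/dx[y/x] = y'/x - y/x^2
  d/dx[-3] = 0

Collecting, the y'-free part is the partial derivative in x and the y' coefficient is the partial derivative in y:
  ∂F/∂x = 1/y - y/x^2
  ∂F/∂y = -x/y^2 + 1/x

so d/dx[F(x, y(x))] = ∂F/∂x + (∂F/∂y)·y' = 0. Rearranging,
  dy/dx = -(∂F/∂x)/(∂F/∂y) = -(1/y - y/x^2)/(-x/y^2 + 1/x)
        = -((x - y)(x + y)/(x^2y))/(-(x - y)(x + y)/(xy^2)) = y/x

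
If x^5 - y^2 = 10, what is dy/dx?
Take d/dx of both sides. Since y is implicitly a function of x, the chain rule attaches a y' = dy/dx factor whenever we differentiate through y.

Set F(x, y) = (left side) − (right side), so the curve is F = 0. Differentiating each term of F:
  d/dx[x^5] = 5x^4
  d/dx[-y^2] = -2y·y'
  d/dx[-10] = 0

Collecting, the y'-free part is the partial derivative in x and the y' coefficient is the partial derivative in y:
  ∂F/∂x = 5x^4
  ∂F/∂y = -2y

so d/dx[F(x, y(x))] = ∂F/∂x + (∂F/∂y)·y' = 0. Rearranging,
  dy/dx = -(∂F/∂x)/(∂F/∂y) = -(5x^4)/(-2y) = 5x^4/(2y)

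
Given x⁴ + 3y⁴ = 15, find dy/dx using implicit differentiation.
Apply d/dx to both sides, remembering that y depends on x. Each occurrence of y therefore brings in a y' = dy/dx via the chain rule.

With F(x, y) equal to the left-hand side minus the right, differentiate F term by term:
  d/dx[x^4] = 4x^3
  d/dx[3y^4] = 12y^3·y'
  d/dx[-15] = 0
Adding these up, d/dx[F] = 0 becomes
  (4x^3) + (12y^3)·y' = 0,
so isolating y',
  dy/dx = -(4x^3)/(12y^3) = -x^3/(3y^3)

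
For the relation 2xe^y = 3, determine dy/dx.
Take d/dx of both sides. Since y is implicitly a function of x, the chain rule attaches a y' = dy/dx factor whenever we differentiate through y.

Set F(x, y) = (left side) − (right side), so the curve is F = 0. Differentiating each term of F:
  d/dx[2x·e^(y)] = 2x·y'·e^(y) + 2e^(y)
  d/dx[-3] = 0

Collecting, the y'-free part is the partial derivative in x and the y' coefficient is the partial derivative in y:
  ∂F/∂x = 2e^(y)
  ∂F/∂y = 2x·e^(y)

so d/dx[F(x, y(x))] = ∂F/∂x + (∂F/∂y)·y' = 0. Rearranging,
  dy/dx = -(∂F/∂x)/(∂F/∂y) = -(2e^(y))/(2x·e^(y)) = -1/x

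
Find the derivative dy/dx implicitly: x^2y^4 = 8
Differentiate the relation implicitly: treat y = y(x) and apply the chain rule, so every y-derivative picks up a y' = dy/dx factor.

With everything moved to the left-hand side, differentiate term by term:
  d/dx[x^2y^4] = 4x^2y^3·y' + 2xy^4
  d/dx[-8] = 0

Separating the contributions that come from x directly and those that come through y:
  without y':      2xy^4
  multiplying y':  4x^2y^3

so (2xy^4) + (4x^2y^3)·y' = 0, and therefore
  dy/dx = -(2xy^4)/(4x^2y^3) = -y/(2x)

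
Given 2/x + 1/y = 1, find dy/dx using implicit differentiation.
Differentiate the relation implicitly: treat y = y(x) and apply the chain rule, so every y-derivative picks up a y' = dy/dx factor.

With everything moved to the left-hand side, differentiate term by term:
  d/dx[1/y] = -y'/y^2
  d/dx[2/x] = -2/x^2
  d/dx[-1] = 0

Separating the contributions that come from x directly and those that come through y:
  without y':      -2/x^2
  multiplying y':  -1/y^2

so (-2/x^2) + (-1/y^2)·y' = 0, and therefore
  dy/dx = -(-2/x^2)/(-1/y^2) = -2y^2/x^2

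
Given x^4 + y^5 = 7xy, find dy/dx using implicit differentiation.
Differentiate the relation implicitly: treat y = y(x) and apply the chain rule, so every y-derivative picks up a y' = dy/dx factor.

With everything moved to the left-hand side, differentiate term by term:
  d/dx[x^4] = 4x^3
  d/dx[-7xy] = -7x·y' - 7y
  d/dx[y^5] = 5y^4·y'

Separating the contributions that come from x directly and those that come through y:
  without y':      4x^3 - 7y
  multiplying y':  -7x + 5y^4

so (4x^3 - 7y) + (-7x + 5y^4)·y' = 0, and therefore
  dy/dx = -(4x^3 - 7y)/(-7x + 5y^4) = (4x^3 - 7y)/(7x - 5y^4)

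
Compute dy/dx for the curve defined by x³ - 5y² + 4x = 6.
Differentiate the relation implicitly: treat y = y(x) and apply the chain rule, so every y-derivative picks up a y' = dy/dx factor.

With everything moved to the left-hand side, differentiate term by term:
  d/dx[x^3] = 3x^2
  d/dx[4x] = 4
  d/dx[-5y^2] = -10y·y'
  d/dx[-6] = 0

Separating the contributions that come from x directly and those that come through y:
  without y':      3x^2 + 4
  multiplying y':  -10y

so (3x^2 + 4) + (-10y)·y' = 0, and therefore
  dy/dx = -(3x^2 + 4)/(-10y) = (3x^2 + 4)/(10y)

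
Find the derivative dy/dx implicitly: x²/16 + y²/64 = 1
Take d/dx of both sides. Since y is implicitly a function of x, the chain rule attaches a y' = dy/dx factor whenever we differentiate through y.

Set F(x, y) = (left side) − (right side), so the curve is F = 0. Differentiating each term of F:
  d/dx[x^2/16] = x/8
  d/dx[y^2/64] = y·y'/32
  d/dx[-1] = 0

Collecting, the y'-free part is the partial derivative in x and the y' coefficient is the partial derivative in y:
  ∂F/∂x = x/8
  ∂F/∂y = y/32

so d/dx[F(x, y(x))] = ∂F/∂x + (∂F/∂y)·y' = 0. Rearranging,
  dy/dx = -(∂F/∂x)/(∂F/∂y) = -(x/8)/(y/32) = -4x/y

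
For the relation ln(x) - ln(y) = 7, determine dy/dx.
Take d/dx of both sides. Since y is implicitly a function of x, the chain rule attaches a y' = dy/dx factor whenever we differentiate through y.

Set F(x, y) = (left side) − (right side), so the curve is F = 0. Differentiating each term of F:
  d/dx[ln(x)] = 1/x
  d/dx[-ln(y)] = -y'/y
  d/dx[-7] = 0

Collecting, the y'-free part is the partial derivative in x and the y' coefficient is the partial derivative in y:
  ∂F/∂x = 1/x
  ∂F/∂y = -1/y

so d/dx[F(x, y(x))] = ∂F/∂x + (∂F/∂y)·y' = 0. Rearranging,
  dy/dx = -(∂F/∂x)/(∂F/∂y) = -(1/x)/(-1/y) = y/x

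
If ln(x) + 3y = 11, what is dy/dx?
Differentiate the relation implicitly: treat y = y(x) and apply the chain rule, so every y-derivative picks up a y' = dy/dx factor.

With everything moved to the left-hand side, differentiate term by term:
  d/dx[3y] = 3·y'
  d/dx[ln(x)] = 1/x
  d/dx[-11] = 0

Separating the contributions that come from x directly and those that come through y:
  without y':      1/x
  multiplying y':  3

so (1/x) + (3)·y' = 0, and therefore
  dy/dx = -(1/x)/(3) = -1/(3x)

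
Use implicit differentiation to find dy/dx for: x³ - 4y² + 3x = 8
Take d/dx of both sides. Since y is implicitly a function of x, the chain rule attaches a y' = dy/dx factor whenever we differentiate through y.

Set F(x, y) = (left side) − (right side), so the curve is F = 0. Differentiating each term of F:
  d/dx[x^3] = 3x^2
  d/dx[3x] = 3
  d/dx[-4y^2] = -8y·y'
  d/dx[-8] = 0

Collecting, the y'-free part is the partial derivative in x and the y' coefficient is the partial derivative in y:
  ∂F/∂x = 3x^2 + 3
  ∂F/∂y = -8y

so d/dx[F(x, y(x))] = ∂F/∂x + (∂F/∂y)·y' = 0. Rearranging,
  dy/dx = -(∂F/∂x)/(∂F/∂y) = -(3x^2 + 3)/(-8y) = 3(x^2 + 1)/(8y)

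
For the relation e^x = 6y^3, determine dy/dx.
Take d/dx of both sides. Since y is implicitly a function of x, the chain rule attaches a y' = dy/dx factor whenever we differentiate through y.

Set F(x, y) = (left side) − (right side), so the curve is F = 0. Differentiating each term of F:
  d/dx[-6y^3] = -18y^2·y'
  d/dx[e^(x)] = e^(x)

Collecting, the y'-free part is the partial derivative in x and the y' coefficient is the partial derivative in y:
  ∂F/∂x = e^(x)
  ∂F/∂y = -18y^2

so d/dx[F(x, y(x))] = ∂F/∂x + (∂F/∂y)·y' = 0. Rearranging,
  dy/dx = -(∂F/∂x)/(∂F/∂y) = -(e^(x))/(-18y^2) = e^(x)/(18y^2)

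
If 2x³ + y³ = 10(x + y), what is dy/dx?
Differentiate the relation implicitly: treat y = y(x) and apply the chain rule, so every y-derivative picks up a y' = dy/dx factor.

With everything moved to the left-hand side, differentiate term by term:
  d/dx[2x^3] = 6x^2
  d/dx[-10x] = -10
  d/dx[y^3] = 3y^2·y'
  d/dx[-10y] = -10·y'

Separating the contributions that come from x directly and those that come through y:
  without y':      6x^2 - 10
  multiplying y':  3y^2 - 10

so (6x^2 - 10) + (3y^2 - 10)·y' = 0, and therefore
  dy/dx = -(6x^2 - 10)/(3y^2 - 10) = 2(5 - 3x^2)/(3y^2 - 10)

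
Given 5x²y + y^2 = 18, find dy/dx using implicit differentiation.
Take d/dx of both sides. Since y is implicitly a function of x, the chain rule attaches a y' = dy/dx factor whenever we differentiate through y.

Set F(x, y) = (left side) − (right side), so the curve is F = 0. Differentiating each term of F:
  d/dx[5x^2y] = 5x^2·y' + 10xy
  d/dx[y^2] = 2y·y'
  d/dx[-18] = 0

Collecting, the y'-free part is the partial derivative in x and the y' coefficient is the partial derivative in y:
  ∂F/∂x = 10xy
  ∂F/∂y = 5x^2 + 2y

so d/dx[F(x, y(x))] = ∂F/∂x + (∂F/∂y)·y' = 0. Rearranging,
  dy/dx = -(∂F/∂x)/(∂F/∂y) = -(10xy)/(5x^2 + 2y) = -10xy/(5x^2 + 2y)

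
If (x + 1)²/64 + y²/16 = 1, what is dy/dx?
Apply d/dx to both sides, remembering that y depends on x. Each occurrence of y therefore brings in a y' = dy/dx via the chain rule.

With F(x, y) equal to the left-hand side minus the right, differentiate F term by term:
  d/dx[y^2/16] = y·y'/8
  d/dx[(x + 1)^2/64] = x/32 + 1/32
  d/dx[-1] = 0
Adding these up, d/dx[F] = 0 becomes
  (x/32 + 1/32) + (y/8)·y' = 0,
so isolating y',
  dy/dx = -(x/32 + 1/32)/(y/8)
        = -((x + 1)/32)/(y/8) = (-x - 1)/(4y)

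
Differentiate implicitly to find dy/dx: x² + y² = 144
Differentiate the relation implicitly: treat y = y(x) and apply the chain rule, so every y-derivative picks up a y' = dy/dx factor.

With everything moved to the left-hand side, differentiate term by term:
  d/dx[x^2] = 2x
  d/dx[y^2] = 2y·y'
  d/dx[-144] = 0

Separating the contributions that come from x directly and those that come through y:
  without y':      2x
  multiplying y':  2y

so (2x) + (2y)·y' = 0, and therefore
  dy/dx = -(2x)/(2y) = -x/y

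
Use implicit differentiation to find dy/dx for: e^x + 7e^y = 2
Take d/dx of both sides. Since y is implicitly a function of x, the chain rule attaches a y' = dy/dx factor whenever we differentiate through y.

Set F(x, y) = (left side) − (right side), so the curve is F = 0. Differentiating each term of F:
  d/dx[e^(x)] = e^(x)
  d/dx[7e^(y)] = 7·y'·e^(y)
  d/dx[-2] = 0

Collecting, the y'-free part is the partial derivative in x and the y' coefficient is the partial derivative in y:
  ∂F/∂x = e^(x)
  ∂F/∂y = 7e^(y)

so d/dx[F(x, y(x))] = ∂F/∂x + (∂F/∂y)·y' = 0. Rearranging,
  dy/dx = -(∂F/∂x)/(∂F/∂y) = -(e^(x))/(7e^(y)) = -e^(x - y)/7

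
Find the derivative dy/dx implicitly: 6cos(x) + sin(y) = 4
Differentiate both sides with respect to x, treating y as y(x). By the chain rule, any term containing y contributes a factor of y' = dy/dx when we differentiate it.

Move every term to one side and write the relation as F(x, y) = 0. Term by term,
  d/dx[sin(y)] = y'·cos(y)
  d/dx[6cos(x)] = -6sin(x)
  d/dx[-4] = 0

The pieces without y' make up ∂F/∂x and the coefficient of y' is ∂F/∂y:
  ∂F/∂x = -6sin(x),
  ∂F/∂y = cos(y).

Since d/dx[F] = ∂F/∂x + (∂F/∂y)·y' = 0, solve for y':
  (∂F/∂y)·y' = -∂F/∂x
  dy/dx = -(∂F/∂x)/(∂F/∂y) = -(-6sin(x))/(cos(y)) = 6sin(x)/cos(y)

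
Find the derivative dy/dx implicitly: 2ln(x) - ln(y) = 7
Apply d/dx to both sides, remembering that y depends on x. Each occurrence of y therefore brings in a y' = dy/dx via the chain rule.

With F(x, y) equal to the left-hand side minus the right, differentiate F term by term:
  d/dx[2ln(x)] = 2/x
  d/dx[-ln(y)] = -y'/y
  d/dx[-7] = 0
Adding these up, d/dx[F] = 0 becomes
  (2/x) + (-1/y)·y' = 0,
so isolating y',
  dy/dx = -(2/x)/(-1/y) = 2y/x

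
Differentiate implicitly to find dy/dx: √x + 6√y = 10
Differentiate the relation implicitly: treat y = y(x) and apply the chain rule, so every y-derivative picks up a y' = dy/dx factor.

With everything moved to the left-hand side, differentiate term by term:
  d/dx[√(x)] = 1/(2√(x))
  d/dx[6√(y)] = 3·y'/√(y)
  d/dx[-10] = 0

Separating the contributions that come from x directly and those that come through y:
  without y':      1/(2√(x))
  multiplying y':  3/√(y)

so (1/(2√(x))) + (3/√(y))·y' = 0, and therefore
  dy/dx = -(1/(2√(x)))/(3/√(y)) = -√(y)/(6√(x))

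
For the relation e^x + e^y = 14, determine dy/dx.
Differentiate both sides with respect to x, treating y as y(x). By the chain rule, any term containing y contributes a factor of y' = dy/dx when we differentiate it.

Move every term to one side and write the relation as F(x, y) = 0. Term by term,
  d/dx[e^(x)] = e^(x)
  d/dx[e^(y)] = y'·e^(y)
  d/dx[-14] = 0

The pieces without y' make up ∂F/∂x and the coefficient of y' is ∂F/∂y:
  ∂F/∂x = e^(x),
  ∂F/∂y = e^(y).

Since d/dx[F] = ∂F/∂x + (∂F/∂y)·y' = 0, solve for y':
  (∂F/∂y)·y' = -∂F/∂x
  dy/dx = -(∂F/∂x)/(∂F/∂y) = -(e^(x))/(e^(y)) = -e^(x - y)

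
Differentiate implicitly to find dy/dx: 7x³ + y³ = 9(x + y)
Apply d/dx to both sides, remembering that y depends on x. Each occurrence of y therefore brings in a y' = dy/dx via the chain rule.

With F(x, y) equal to the left-hand side minus the right, differentiate F term by term:
  d/dx[7x^3] = 21x^2
  d/dx[-9x] = -9
  d/dx[y^3] = 3y^2·y'
  d/dx[-9y] = -9·y'
Adding these up, d/dx[F] = 0 becomes
  (21x^2 - 9) + (3y^2 - 9)·y' = 0,
so isolating y',
  dy/dx = -(21x^2 - 9)/(3y^2 - 9) = (3 - 7x^2)/(y^2 - 3)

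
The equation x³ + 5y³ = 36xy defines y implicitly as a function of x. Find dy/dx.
Differentiate both sides with respect to x, treating y as y(x). By the chain rule, any term containing y contributes a factor of y' = dy/dx when we differentiate it.

Move every term to one side and write the relation as F(x, y) = 0. Term by term,
  d/dx[x^3] = 3x^2
  d/dx[-36xy] = -36x·y' - 36y
  d/dx[5y^3] = 15y^2·y'

The pieces without y' make up ∂F/∂x and the coefficient of y' is ∂F/∂y:
  ∂F/∂x = 3x^2 - 36y,
  ∂F/∂y = -36x + 15y^2.

Since d/dx[F] = ∂F/∂x + (∂F/∂y)·y' = 0, solve for y':
  (∂F/∂y)·y' = -∂F/∂x
  dy/dx = -(∂F/∂x)/(∂F/∂y) = -(3x^2 - 36y)/(-36x + 15y^2) = (x^2 - 12y)/(12x - 5y^2)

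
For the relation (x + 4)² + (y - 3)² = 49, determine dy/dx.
Differentiate both sides with respect to x, treating y as y(x). By the chain rule, any term containing y contributes a factor of y' = dy/dx when we differentiate it.

Move every term to one side and write the relation as F(x, y) = 0. Term by term,
  d/dx[(x + 4)^2] = 2x + 8
  d/dx[(y - 3)^2] = 2·y'(y - 3)
  d/dx[-49] = 0

The pieces without y' make up ∂F/∂x and the coefficient of y' is ∂F/∂y:
  ∂F/∂x = 2x + 8,
  ∂F/∂y = 2y - 6.

Since d/dx[F] = ∂F/∂x + (∂F/∂y)·y' = 0, solve for y':
  (∂F/∂y)·y' = -∂F/∂x
  dy/dx = -(∂F/∂x)/(∂F/∂y) = -(2x + 8)/(2y - 6) = (-x - 4)/(y - 3)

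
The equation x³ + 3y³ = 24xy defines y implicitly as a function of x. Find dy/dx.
Take d/dx of both sides. Since y is implicitly a function of x, the chain rule attaches a y' = dy/dx factor whenever we differentiate through y.

Set F(x, y) = (left side) − (right side), so the curve is F = 0. Differentiating each term of F:
  d/dx[x^3] = 3x^2
  d/dx[-24xy] = -24x·y' - 24y
  d/dx[3y^3] = 9y^2·y'

Collecting, the y'-free part is the partial derivative in x and the y' coefficient is the partial derivative in y:
  ∂F/∂x = 3x^2 - 24y
  ∂F/∂y = -24x + 9y^2

so d/dx[F(x, y(x))] = ∂F/∂x + (∂F/∂y)·y' = 0. Rearranging,
  dy/dx = -(∂F/∂x)/(∂F/∂y) = -(3x^2 - 24y)/(-24x + 9y^2) = (x^2 - 8y)/(8x - 3y^2)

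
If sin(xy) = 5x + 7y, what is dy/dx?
Take d/dx of both sides. Since y is implicitly a function of x, the chain rule attaches a y' = dy/dx factor whenever we differentiate through y.

Set F(x, y) = (left side) − (right side), so the curve is F = 0. Differentiating each term of F:
  d/dx[-5x] = -5
  d/dx[-7y] = -7·y'
  d/dx[sin(xy)] = (x·y' + y)·cos(xy)

Collecting, the y'-free part is the partial derivative in x and the y' coefficient is the partial derivative in y:
  ∂F/∂x = y·cos(xy) - 5
  ∂F/∂y = x·cos(xy) - 7

so d/dx[F(x, y(x))] = ∂F/∂x + (∂F/∂y)·y' = 0. Rearranging,
  dy/dx = -(∂F/∂x)/(∂F/∂y) = -(y·cos(xy) - 5)/(x·cos(xy) - 7) = (-y·cos(xy) + 5)/(x·cos(xy) - 7)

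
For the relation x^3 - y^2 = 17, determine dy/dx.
Apply d/dx to both sides, remembering that y depends on x. Each occurrence of y therefore brings in a y' = dy/dx via the chain rule.

With F(x, y) equal to the left-hand side minus the right, differentiate F term by term:
  d/dx[x^3] = 3x^2
  d/dx[-y^2] = -2y·y'
  d/dx[-17] = 0
Adding these up, d/dx[F] = 0 becomes
  (3x^2) + (-2y)·y' = 0,
so isolating y',
  dy/dx = -(3x^2)/(-2y) = 3x^2/(2y)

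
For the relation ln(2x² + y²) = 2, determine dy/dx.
Differentiate the relation implicitly: treat y = y(x) and apply the chain rule, so every y-derivative picks up a y' = dy/dx factor.

With everything moved to the left-hand side, differentiate term by term:
  d/dx[ln(2x^2 + y^2)] = (4x + 2y·y')/(2x^2 + y^2)
  d/dx[-2] = 0

Separating the contributions that come from x directly and those that come through y:
  without y':      4x/(2x^2 + y^2)
  multiplying y':  2y/(2x^2 + y^2)

so (4x/(2x^2 + y^2)) + (2y/(2x^2 + y^2))·y' = 0, and therefore
  dy/dx = -(4x/(2x^2 + y^2))/(2y/(2x^2 + y^2)) = -2x/y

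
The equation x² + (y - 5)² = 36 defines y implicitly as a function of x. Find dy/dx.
Apply d/dx to both sides, remembering that y depends on x. Each occurrence of y therefore brings in a y' = dy/dx via the chain rule.

With F(x, y) equal to the left-hand side minus the right, differentiate F term by term:
  d/dx[x^2] = 2x
  d/dx[(y - 5)^2] = 2·y'(y - 5)
  d/dx[-36] = 0
Adding these up, d/dx[F] = 0 becomes
  (2x) + (2y - 10)·y' = 0,
so isolating y',
  dy/dx = -(2x)/(2y - 10) = -x/(y - 5)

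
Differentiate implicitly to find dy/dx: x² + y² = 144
Apply d/dx to both sides, remembering that y depends on x. Each occurrence of y therefore brings in a y' = dy/dx via the chain rule.

With F(x, y) equal to the left-hand side minus the right, differentiate F term by term:
  d/dx[x^2] = 2x
  d/dx[y^2] = 2y·y'
  d/dx[-144] = 0
Adding these up, d/dx[F] = 0 becomes
  (2x) + (2y)·y' = 0,
so isolating y',
  dy/dx = -(2x)/(2y) = -x/y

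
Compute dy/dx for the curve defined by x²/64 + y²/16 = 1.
Differentiate both sides with respect to x, treating y as y(x). By the chain rule, any term containing y contributes a factor of y' = dy/dx when we differentiate it.

Move every term to one side and write the relation as F(x, y) = 0. Term by term,
  d/dx[x^2/64] = x/32
  d/dx[y^2/16] = y·y'/8
  d/dx[-1] = 0

The pieces without y' make up ∂F/∂x and the coefficient of y' is ∂F/∂y:
  ∂F/∂x = x/32,
  ∂F/∂y = y/8.

Since d/dx[F] = ∂F/∂x + (∂F/∂y)·y' = 0, solve for y':
  (∂F/∂y)·y' = -∂F/∂x
  dy/dx = -(∂F/∂x)/(∂F/∂y) = -(x/32)/(y/8) = -x/(4y)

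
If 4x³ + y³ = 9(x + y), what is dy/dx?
Differentiate both sides with respect to x, treating y as y(x). By the chain rule, any term containing y contributes a factor of y' = dy/dx when we differentiate it.

Move every term to one side and write the relation as F(x, y) = 0. Term by term,
  d/dx[4x^3] = 12x^2
  d/dx[-9x] = -9
  d/dx[y^3] = 3y^2·y'
  d/dx[-9y] = -9·y'

The pieces without y' make up ∂F/∂x and the coefficient of y' is ∂F/∂y:
  ∂F/∂x = 12x^2 - 9,
  ∂F/∂y = 3y^2 - 9.

Since d/dx[F] = ∂F/∂x + (∂F/∂y)·y' = 0, solve for y':
  (∂F/∂y)·y' = -∂F/∂x
  dy/dx = -(∂F/∂x)/(∂F/∂y) = -(12x^2 - 9)/(3y^2 - 9) = (3 - 4x^2)/(y^2 - 3)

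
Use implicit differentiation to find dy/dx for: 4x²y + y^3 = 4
Take d/dx of both sides. Since y is implicitly a function of x, the chain rule attaches a y' = dy/dx factor whenever we differentiate through y.

Set F(x, y) = (left side) − (right side), so the curve is F = 0. Differentiating each term of F:
  d/dx[4x^2y] = 4x^2·y' + 8xy
  d/dx[y^3] = 3y^2·y'
  d/dx[-4] = 0

Collecting, the y'-free part is the partial derivative in x and the y' coefficient is the partial derivative in y:
  ∂F/∂x = 8xy
  ∂F/∂y = 4x^2 + 3y^2

so d/dx[F(x, y(x))] = ∂F/∂x + (∂F/∂y)·y' = 0. Rearranging,
  dy/dx = -(∂F/∂x)/(∂F/∂y) = -(8xy)/(4x^2 + 3y^2) = -8xy/(4x^2 + 3y^2)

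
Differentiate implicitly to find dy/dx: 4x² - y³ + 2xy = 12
Differentiate both sides with respect to x, treating y as y(x). By the chain rule, any term containing y contributes a factor of y' = dy/dx when we differentiate it.

Move every term to one side and write the relation as F(x, y) = 0. Term by term,
  d/dx[4x^2] = 8x
  d/dx[2xy] = 2x·y' + 2y
  d/dx[-y^3] = -3y^2·y'
  d/dx[-12] = 0

The pieces without y' make up ∂F/∂x and the coefficient of y' is ∂F/∂y:
  ∂F/∂x = 8x + 2y,
  ∂F/∂y = 2x - 3y^2.

Since d/dx[F] = ∂F/∂x + (∂F/∂y)·y' = 0, solve for y':
  (∂F/∂y)·y' = -∂F/∂x
  dy/dx = -(∂F/∂x)/(∂F/∂y) = -(8x + 2y)/(2x - 3y^2) = 2(-4x - y)/(2x - 3y^2)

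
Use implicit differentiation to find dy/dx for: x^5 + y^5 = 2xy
Apply d/dx to both sides, remembering that y depends on x. Each occurrence of y therefore brings in a y' = dy/dx via the chain rule.

With F(x, y) equal to the left-hand side minus the right, differentiate F term by term:
  d/dx[x^5] = 5x^4
  d/dx[-2xy] = -2x·y' - 2y
  d/dx[y^5] = 5y^4·y'
Adding these up, d/dx[F] = 0 becomes
  (5x^4 - 2y) + (-2x + 5y^4)·y' = 0,
so isolating y',
  dy/dx = -(5x^4 - 2y)/(-2x + 5y^4) = (5x^4 - 2y)/(2x - 5y^4)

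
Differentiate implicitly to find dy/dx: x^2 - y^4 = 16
Differentiate both sides with respect to x, treating y as y(x). By the chain rule, any term containing y contributes a factor of y' = dy/dx when we differentiate it.

Move every term to one side and write the relation as F(x, y) = 0. Term by term,
  d/dx[x^2] = 2x
  d/dx[-y^4] = -4y^3·y'
  d/dx[-16] = 0

The pieces without y' make up ∂F/∂x and the coefficient of y' is ∂F/∂y:
  ∂F/∂x = 2x,
  ∂F/∂y = -4y^3.

Since d/dx[F] = ∂F/∂x + (∂F/∂y)·y' = 0, solve for y':
  (∂F/∂y)·y' = -∂F/∂x
  dy/dx = -(∂F/∂x)/(∂F/∂y) = -(2x)/(-4y^3) = x/(2y^3)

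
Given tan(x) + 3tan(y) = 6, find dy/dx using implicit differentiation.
Differentiate the relation implicitly: treat y = y(x) and apply the chain rule, so every y-derivative picks up a y' = dy/dx factor.

With everything moved to the left-hand side, differentiate term by term:
  d/dx[tan(x)] = tan(x)^2 + 1
  d/dx[3tan(y)] = 3·y'(tan(y)^2 + 1)
  d/dx[-6] = 0

Separating the contributions that come from x directly and those that come through y:
  without y':      tan(x)^2 + 1
  multiplying y':  3tan(y)^2 + 3

so (tan(x)^2 + 1) + (3tan(y)^2 + 3)·y' = 0, and therefore
  dy/dx = -(tan(x)^2 + 1)/(3tan(y)^2 + 3) = -cos(y)^2/(3cos(x)^2)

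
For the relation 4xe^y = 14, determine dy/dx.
Take d/dx of both sides. Since y is implicitly a function of x, the chain rule attaches a y' = dy/dx factor whenever we differentiate through y.

Set F(x, y) = (left side) − (right side), so the curve is F = 0. Differentiating each term of F:
  d/dx[4x·e^(y)] = 4x·y'·e^(y) + 4e^(y)
  d/dx[-14] = 0

Collecting, the y'-free part is the partial derivative in x and the y' coefficient is the partial derivative in y:
  ∂F/∂x = 4e^(y)
  ∂F/∂y = 4x·e^(y)

so d/dx[F(x, y(x))] = ∂F/∂x + (∂F/∂y)·y' = 0. Rearranging,
  dy/dx = -(∂F/∂x)/(∂F/∂y) = -(4e^(y))/(4x·e^(y)) = -1/x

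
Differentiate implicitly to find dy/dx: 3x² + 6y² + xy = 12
Differentiate both sides with respect to x, treating y as y(x). By the chain rule, any term containing y contributes a factor of y' = dy/dx when we differentiate it.

Move every term to one side and write the relation as F(x, y) = 0. Term by term,
  d/dx[3x^2] = 6x
  d/dx[xy] = x·y' + y
  d/dx[6y^2] = 12y·y'
  d/dx[-12] = 0

The pieces without y' make up ∂F/∂x and the coefficient of y' is ∂F/∂y:
  ∂F/∂x = 6x + y,
  ∂F/∂y = x + 12y.

Since d/dx[F] = ∂F/∂x + (∂F/∂y)·y' = 0, solve for y':
  (∂F/∂y)·y' = -∂F/∂x
  dy/dx = -(∂F/∂x)/(∂F/∂y) = -(6x + y)/(x + 12y) = (-6x - y)/(x + 12y)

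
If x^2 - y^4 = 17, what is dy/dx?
Differentiate the relation implicitly: treat y = y(x) and apply the chain rule, so every y-derivative picks up a y' = dy/dx factor.

With everything moved to the left-hand side, differentiate term by term:
  d/dx[x^2] = 2x
  d/dx[-y^4] = -4y^3·y'
  d/dx[-17] = 0

Separating the contributions that come from x directly and those that come through y:
  without y':      2x
  multiplying y':  -4y^3

so (2x) + (-4y^3)·y' = 0, and therefore
  dy/dx = -(2x)/(-4y^3) = x/(2y^3)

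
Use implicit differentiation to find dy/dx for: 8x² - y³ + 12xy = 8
Differentiate both sides with respect to x, treating y as y(x). By the chain rule, any term containing y contributes a factor of y' = dy/dx when we differentiate it.

Move every term to one side and write the relation as F(x, y) = 0. Term by term,
  d/dx[8x^2] = 16x
  d/dx[12xy] = 12x·y' + 12y
  d/dx[-y^3] = -3y^2·y'
  d/dx[-8] = 0

The pieces without y' make up ∂F/∂x and the coefficient of y' is ∂F/∂y:
  ∂F/∂x = 16x + 12y,
  ∂F/∂y = 12x - 3y^2.

Since d/dx[F] = ∂F/∂x + (∂F/∂y)·y' = 0, solve for y':
  (∂F/∂y)·y' = -∂F/∂x
  dy/dx = -(∂F/∂x)/(∂F/∂y) = -(16x + 12y)/(12x - 3y^2) = 4(-4x - 3y)/(3(4x - y^2))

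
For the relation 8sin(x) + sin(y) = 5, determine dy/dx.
Differentiate the relation implicitly: treat y = y(x) and apply the chain rule, so every y-derivative picks up a y' = dy/dx factor.

With everything moved to the left-hand side, differentiate term by term:
  d/dx[8sin(x)] = 8cos(x)
  d/dx[sin(y)] = y'·cos(y)
  d/dx[-5] = 0

Separating the contributions that come from x directly and those that come through y:
  without y':      8cos(x)
  multiplying y':  cos(y)

so (8cos(x)) + (cos(y))·y' = 0, and therefore
  dy/dx = -(8cos(x))/(cos(y)) = -8cos(x)/cos(y)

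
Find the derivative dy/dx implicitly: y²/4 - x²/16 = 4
Apply d/dx to both sides, remembering that y depends on x. Each occurrence of y therefore brings in a y' = dy/dx via the chain rule.

With F(x, y) equal to the left-hand side minus the right, differentiate F term by term:
  d/dx[-x^2/16] = -x/8
  d/dx[y^2/4] = y·y'/2
  d/dx[-4] = 0
Adding these up, d/dx[F] = 0 becomes
  (-x/8) + (y/2)·y' = 0,
so isolating y',
  dy/dx = -(-x/8)/(y/2) = x/(4y)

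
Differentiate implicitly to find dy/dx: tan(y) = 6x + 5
Take d/dx of both sides. Since y is implicitly a function of x, the chain rule attaches a y' = dy/dx factor whenever we differentiate through y.

Set F(x, y) = (left side) − (right side), so the curve is F = 0. Differentiating each term of F:
  d/dx[-6x] = -6
  d/dx[tan(y)] = y'(tan(y)^2 + 1)
  d/dx[-5] = 0

Collecting, the y'-free part is the partial derivative in x and the y' coefficient is the partial derivative in y:
  ∂F/∂x = -6
  ∂F/∂y = tan(y)^2 + 1

so d/dx[F(x, y(x))] = ∂F/∂x + (∂F/∂y)·y' = 0. Rearranging,
  dy/dx = -(∂F/∂x)/(∂F/∂y) = -(-6)/(tan(y)^2 + 1) = 6cos(y)^2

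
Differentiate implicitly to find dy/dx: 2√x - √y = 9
Apply d/dx to both sides, remembering that y depends on x. Each occurrence of y therefore brings in a y' = dy/dx via the chain rule.

With F(x, y) equal to the left-hand side minus the right, differentiate F term by term:
  d/dx[2√(x)] = 1/√(x)
  d/dx[-√(y)] = -y'/(2√(y))
  d/dx[-9] = 0
Adding these up, d/dx[F] = 0 becomes
  (1/√(x)) + (-1/(2√(y)))·y' = 0,
so isolating y',
  dy/dx = -(1/√(x))/(-1/(2√(y))) = 2√(y)/√(x)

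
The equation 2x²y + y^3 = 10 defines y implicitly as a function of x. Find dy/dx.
Take d/dx of both sides. Since y is implicitly a function of x, the chain rule attaches a y' = dy/dx factor whenever we differentiate through y.

Set F(x, y) = (left side) − (right side), so the curve is F = 0. Differentiating each term of F:
  d/dx[2x^2y] = 2x^2·y' + 4xy
  d/dx[y^3] = 3y^2·y'
  d/dx[-10] = 0

Collecting, the y'-free part is the partial derivative in x and the y' coefficient is the partial derivative in y:
  ∂F/∂x = 4xy
  ∂F/∂y = 2x^2 + 3y^2

so d/dx[F(x, y(x))] = ∂F/∂x + (∂F/∂y)·y' = 0. Rearranging,
  dy/dx = -(∂F/∂x)/(∂F/∂y) = -(4xy)/(2x^2 + 3y^2) = -4xy/(2x^2 + 3y^2)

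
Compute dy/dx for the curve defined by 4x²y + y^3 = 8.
Apply d/dx to both sides, remembering that y depends on x. Each occurrence of y therefore brings in a y' = dy/dx via the chain rule.

With F(x, y) equal to the left-hand side minus the right, differentiate F term by term:
  d/dx[4x^2y] = 4x^2·y' + 8xy
  d/dx[y^3] = 3y^2·y'
  d/dx[-8] = 0
Adding these up, d/dx[F] = 0 becomes
  (8xy) + (4x^2 + 3y^2)·y' = 0,
so isolating y',
  dy/dx = -(8xy)/(4x^2 + 3y^2) = -8xy/(4x^2 + 3y^2)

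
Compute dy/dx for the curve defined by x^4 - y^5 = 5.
Differentiate both sides with respect to x, treating y as y(x). By the chain rule, any term containing y contributes a factor of y' = dy/dx when we differentiate it.

Move every term to one side and write the relation as F(x, y) = 0. Term by term,
  d/dx[x^4] = 4x^3
  d/dx[-y^5] = -5y^4·y'
  d/dx[-5] = 0

The pieces without y' make up ∂F/∂x and the coefficient of y' is ∂F/∂y:
  ∂F/∂x = 4x^3,
  ∂F/∂y = -5y^4.

Since d/dx[F] = ∂F/∂x + (∂F/∂y)·y' = 0, solve for y':
  (∂F/∂y)·y' = -∂F/∂x
  dy/dx = -(∂F/∂x)/(∂F/∂y) = -(4x^3)/(-5y^4) = 4x^3/(5y^4)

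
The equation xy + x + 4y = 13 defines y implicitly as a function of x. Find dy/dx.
Apply d/dx to both sides, remembering that y depends on x. Each occurrence of y therefore brings in a y' = dy/dx via the chain rule.

With F(x, y) equal to the left-hand side minus the right, differentiate F term by term:
  d/dx[xy] = x·y' + y
  d/dx[x] = 1
  d/dx[4y] = 4·y'
  d/dx[-13] = 0
Adding these up, d/dx[F] = 0 becomes
  (y + 1) + (x + 4)·y' = 0,
so isolating y',
  dy/dx = -(y + 1)/(x + 4) = (-y - 1)/(x + 4)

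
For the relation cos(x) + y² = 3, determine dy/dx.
Apply d/dx to both sides, remembering that y depends on x. Each occurrence of y therefore brings in a y' = dy/dx via the chain rule.

With F(x, y) equal to the left-hand side minus the right, differentiate F term by term:
  d/dx[y^2] = 2y·y'
  d/dx[cos(x)] = -sin(x)
  d/dx[-3] = 0
Adding these up, d/dx[F] = 0 becomes
  (-sin(x)) + (2y)·y' = 0,
so isolating y',
  dy/dx = -(-sin(x))/(2y) = sin(x)/(2y)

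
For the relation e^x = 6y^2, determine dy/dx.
Take d/dx of both sides. Since y is implicitly a function of x, the chain rule attaches a y' = dy/dx factor whenever we differentiate through y.

Set F(x, y) = (left side) − (right side), so the curve is F = 0. Differentiating each term of F:
  d/dx[-6y^2] = -12y·y'
  d/dx[e^(x)] = e^(x)

Collecting, the y'-free part is the partial derivative in x and the y' coefficient is the partial derivative in y:
  ∂F/∂x = e^(x)
  ∂F/∂y = -12y

so d/dx[F(x, y(x))] = ∂F/∂x + (∂F/∂y)·y' = 0. Rearranging,
  dy/dx = -(∂F/∂x)/(∂F/∂y) = -(e^(x))/(-12y) = e^(x)/(12y)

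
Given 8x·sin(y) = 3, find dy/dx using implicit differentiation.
Apply d/dx to both sides, remembering that y depends on x. Each occurrence of y therefore brings in a y' = dy/dx via the chain rule.

With F(x, y) equal to the left-hand side minus the right, differentiate F term by term:
  d/dx[8x·sin(y)] = 8x·y'·cos(y) + 8sin(y)
  d/dx[-3] = 0
Adding these up, d/dx[F] = 0 becomes
  (8sin(y)) + (8x·cos(y))·y' = 0,
so isolating y',
  dy/dx = -(8sin(y))/(8x·cos(y)) = -tan(y)/x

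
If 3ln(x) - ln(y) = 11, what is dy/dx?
Differentiate both sides with respect to x, treating y as y(x). By the chain rule, any term containing y contributes a factor of y' = dy/dx when we differentiate it.

Move every term to one side and write the relation as F(x, y) = 0. Term by term,
  d/dx[3ln(x)] = 3/x
  d/dx[-ln(y)] = -y'/y
  d/dx[-11] = 0

The pieces without y' make up ∂F/∂x and the coefficient of y' is ∂F/∂y:
  ∂F/∂x = 3/x,
  ∂F/∂y = -1/y.

Since d/dx[F] = ∂F/∂x + (∂F/∂y)·y' = 0, solve for y':
  (∂F/∂y)·y' = -∂F/∂x
  dy/dx = -(∂F/∂x)/(∂F/∂y) = -(3/x)/(-1/y) = 3y/x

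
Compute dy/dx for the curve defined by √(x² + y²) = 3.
Differentiate both sides with respect to x, treating y as y(x). By the chain rule, any term containing y contributes a factor of y' = dy/dx when we differentiate it.

Move every term to one side and write the relation as F(x, y) = 0. Term by term,
  d/dx[√(x^2 + y^2)] = (x + y·y')/√(x^2 + y^2)
  d/dx[-3] = 0

The pieces without y' make up ∂F/∂x and the coefficient of y' is ∂F/∂y:
  ∂F/∂x = x/√(x^2 + y^2),
  ∂F/∂y = y/√(x^2 + y^2).

Since d/dx[F] = ∂F/∂x + (∂F/∂y)·y' = 0, solve for y':
  (∂F/∂y)·y' = -∂F/∂x
  dy/dx = -(∂F/∂x)/(∂F/∂y) = -(x/√(x^2 + y^2))/(y/√(x^2 + y^2)) = -x/y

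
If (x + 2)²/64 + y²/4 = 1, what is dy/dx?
Apply d/dx to both sides, remembering that y depends on x. Each occurrence of y therefore brings in a y' = dy/dx via the chain rule.

With F(x, y) equal to the left-hand side minus the right, differentiate F term by term:
  d/dx[y^2/4] = y·y'/2
  d/dx[(x + 2)^2/64] = x/32 + 1/16
  d/dx[-1] = 0
Adding these up, d/dx[F] = 0 becomes
  (x/32 + 1/16) + (y/2)·y' = 0,
so isolating y',
  dy/dx = -(x/32 + 1/16)/(y/2)
        = -((x + 2)/32)/(y/2) = (-x - 2)/(16y)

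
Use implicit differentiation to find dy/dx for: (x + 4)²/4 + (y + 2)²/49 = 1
Differentiate the relation implicitly: treat y = y(x) and apply the chain rule, so every y-derivative picks up a y' = dy/dx factor.

With everything moved to the left-hand side, differentiate term by term:
  d/dx[(x + 4)^2/4] = x/2 + 2
  d/dx[(y + 2)^2/49] = 2·y'(y + 2)/49
  d/dx[-1] = 0

Separating the contributions that come from x directly and those that come through y:
  without y':      x/2 + 2
  multiplying y':  2y/49 + 4/49

so (x/2 + 2) + (2y/49 + 4/49)·y' = 0, and therefore
  dy/dx = -(x/2 + 2)/(2y/49 + 4/49)
        = -((x + 4)/2)/(2(y + 2)/49) = 49(-x - 4)/(4(y + 2))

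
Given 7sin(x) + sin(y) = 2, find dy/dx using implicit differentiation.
Apply d/dx to both sides, remembering that y depends on x. Each occurrence of y therefore brings in a y' = dy/dx via the chain rule.

With F(x, y) equal to the left-hand side minus the right, differentiate F term by term:
  d/dx[7sin(x)] = 7cos(x)
  d/dx[sin(y)] = y'·cos(y)
  d/dx[-2] = 0
Adding these up, d/dx[F] = 0 becomes
  (7cos(x)) + (cos(y))·y' = 0,
so isolating y',
  dy/dx = -(7cos(x))/(cos(y)) = -7cos(x)/cos(y)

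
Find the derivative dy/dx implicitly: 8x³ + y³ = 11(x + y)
Take d/dx of both sides. Since y is implicitly a function of x, the chain rule attaches a y' = dy/dx factor whenever we differentiate through y.

Set F(x, y) = (left side) − (right side), so the curve is F = 0. Differentiating each term of F:
  d/dx[8x^3] = 24x^2
  d/dx[-11x] = -11
  d/dx[y^3] = 3y^2·y'
  d/dx[-11y] = -11·y'

Collecting, the y'-free part is the partial derivative in x and the y' coefficient is the partial derivative in y:
  ∂F/∂x = 24x^2 - 11
  ∂F/∂y = 3y^2 - 11

so d/dx[F(x, y(x))] = ∂F/∂x + (∂F/∂y)·y' = 0. Rearranging,
  dy/dx = -(∂F/∂x)/(∂F/∂y) = -(24x^2 - 11)/(3y^2 - 11) = (11 - 24x^2)/(3y^2 - 11)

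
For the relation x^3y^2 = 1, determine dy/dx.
Take d/dx of both sides. Since y is implicitly a function of x, the chain rule attaches a y' = dy/dx factor whenever we differentiate through y.

Set F(x, y) = (left side) − (right side), so the curve is F = 0. Differentiating each term of F:
  d/dx[x^3y^2] = 2x^3y·y' + 3x^2y^2
  d/dx[-1] = 0

Collecting, the y'-free part is the partial derivative in x and the y' coefficient is the partial derivative in y:
  ∂F/∂x = 3x^2y^2
  ∂F/∂y = 2x^3y

so d/dx[F(x, y(x))] = ∂F/∂x + (∂F/∂y)·y' = 0. Rearranging,
  dy/dx = -(∂F/∂x)/(∂F/∂y) = -(3x^2y^2)/(2x^3y) = -3y/(2x)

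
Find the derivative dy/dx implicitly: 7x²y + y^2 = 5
Differentiate the relation implicitly: treat y = y(x) and apply the chain rule, so every y-derivative picks up a y' = dy/dx factor.

With everything moved to the left-hand side, differentiate term by term:
  d/dx[7x^2y] = 7x^2·y' + 14xy
  d/dx[y^2] = 2y·y'
  d/dx[-5] = 0

Separating the contributions that come from x directly and those that come through y:
  without y':      14xy
  multiplying y':  7x^2 + 2y

so (14xy) + (7x^2 + 2y)·y' = 0, and therefore
  dy/dx = -(14xy)/(7x^2 + 2y) = -14xy/(7x^2 + 2y)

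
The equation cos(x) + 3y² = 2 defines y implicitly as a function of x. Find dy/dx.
Differentiate both sides with respect to x, treating y as y(x). By the chain rule, any term containing y contributes a factor of y' = dy/dx when we differentiate it.

Move every term to one side and write the relation as F(x, y) = 0. Term by term,
  d/dx[3y^2] = 6y·y'
  d/dx[cos(x)] = -sin(x)
  d/dx[-2] = 0

The pieces without y' make up ∂F/∂x and the coefficient of y' is ∂F/∂y:
  ∂F/∂x = -sin(x),
  ∂F/∂y = 6y.

Since d/dx[F] = ∂F/∂x + (∂F/∂y)·y' = 0, solve for y':
  (∂F/∂y)·y' = -∂F/∂x
  dy/dx = -(∂F/∂x)/(∂F/∂y) = -(-sin(x))/(6y) = sin(x)/(6y)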